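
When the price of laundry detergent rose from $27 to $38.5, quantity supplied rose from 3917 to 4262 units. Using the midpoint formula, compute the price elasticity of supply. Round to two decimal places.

ΔQ = 4262 − 3917 = 345; ΔP = 38.5 − 27 = 11.5.
Midpoints: P̄ = 32.75, Q̄ = 4089.5.
ε_s = (ΔQ/ΔP)(P̄/Q̄) = (345/11.5)(32.75/4089.5).

0.24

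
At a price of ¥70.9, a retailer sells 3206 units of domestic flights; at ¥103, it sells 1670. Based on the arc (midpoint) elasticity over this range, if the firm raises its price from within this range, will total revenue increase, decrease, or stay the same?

Arc ε = (-1536/32.1)(86.95/2438.0) ≈ -1.707.
|ε| = 1.71 > 1, so demand is elastic. A price rise therefore reduces total revenue.

decrease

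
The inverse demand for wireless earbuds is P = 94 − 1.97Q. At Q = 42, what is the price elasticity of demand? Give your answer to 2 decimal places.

At Q = 42, P = 94 − 1.97(42) = 11.26.
dP/dQ = −1.97, so dQ/dP = 1/(−1.97) = -0.508.
ε = (dQ/dP)(P/Q) = (-0.508)(11.26/42).

-0.14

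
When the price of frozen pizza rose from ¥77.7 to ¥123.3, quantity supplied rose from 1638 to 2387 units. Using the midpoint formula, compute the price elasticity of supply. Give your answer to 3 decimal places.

0.820

ΔQ = 2387 − 1638 = 749; ΔP = 123.3 − 77.7 = 45.6.
Midpoints: P̄ = 100.50, Q̄ = 2012.5.
ε_s = (ΔQ/ΔP)(P̄/Q̄) = (749/45.6)(100.50/2012.5).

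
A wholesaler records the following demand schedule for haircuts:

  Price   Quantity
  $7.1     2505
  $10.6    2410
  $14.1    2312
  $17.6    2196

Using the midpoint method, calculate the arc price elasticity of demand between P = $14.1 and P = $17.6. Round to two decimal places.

At P = 14.1, Q = 2312; at P = 17.6, Q = 2196.
ΔQ = -116, ΔP = 3.5. Midpoints: P̄ = 15.85, Q̄ = 2254.0.
ε = (ΔQ/ΔP)(P̄/Q̄) = (-116/3.5)(15.85/2254.0).

-0.23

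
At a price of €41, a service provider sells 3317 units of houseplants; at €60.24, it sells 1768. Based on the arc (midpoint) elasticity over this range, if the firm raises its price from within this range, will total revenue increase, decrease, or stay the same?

decrease

Arc ε = (-1549/19.24)(50.62/2542.5) ≈ -1.603.
|ε| = 1.60 > 1, so demand is elastic. A price rise therefore reduces total revenue.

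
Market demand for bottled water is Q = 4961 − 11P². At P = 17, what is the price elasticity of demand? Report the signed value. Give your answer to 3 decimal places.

-3.568

At P = 17, Q = 1782.
dQ/dP = −22P = -374.
ε = (dQ/dP)(P/Q) = (-374)(17/1782).
|ε| > 1, so demand is elastic at this price.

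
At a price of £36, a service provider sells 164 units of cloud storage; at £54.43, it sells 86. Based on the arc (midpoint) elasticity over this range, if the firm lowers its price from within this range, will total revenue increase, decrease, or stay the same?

increase

Arc ε = (-78/18.43)(45.22/125.0) ≈ -1.531.
|ε| = 1.53 > 1, so demand is elastic. A price cut therefore raises total revenue.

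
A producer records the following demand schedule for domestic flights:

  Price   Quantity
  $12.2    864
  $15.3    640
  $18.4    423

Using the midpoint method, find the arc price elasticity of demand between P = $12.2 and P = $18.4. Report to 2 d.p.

At P = 12.2, Q = 864; at P = 18.4, Q = 423.
ΔQ = -441, ΔP = 6.2. Midpoints: P̄ = 15.30, Q̄ = 643.5.
ε = (ΔQ/ΔP)(P̄/Q̄) = (-441/6.2)(15.30/643.5).

-1.69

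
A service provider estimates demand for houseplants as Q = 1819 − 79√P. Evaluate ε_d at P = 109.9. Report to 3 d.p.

At P = 109.9, Q = 990.818.
dQ/dP = −79/(2√P) = -3.768.
ε = (dQ/dP)(P/Q) = (-3.768)(109.9/990.818).

-0.418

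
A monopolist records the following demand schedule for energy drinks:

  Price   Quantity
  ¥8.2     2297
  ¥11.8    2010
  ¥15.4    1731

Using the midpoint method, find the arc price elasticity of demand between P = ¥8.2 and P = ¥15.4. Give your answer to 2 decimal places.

-0.46

At P = 8.2, Q = 2297; at P = 15.4, Q = 1731.
ΔQ = -566, ΔP = 7.2. Midpoints: P̄ = 11.80, Q̄ = 2014.0.
ε = (ΔQ/ΔP)(P̄/Q̄) = (-566/7.2)(11.80/2014.0).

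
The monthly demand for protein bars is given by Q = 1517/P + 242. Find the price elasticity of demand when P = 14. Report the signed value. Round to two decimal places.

At P = 14, Q = 350.357.
dQ/dP = −1517/P² = -7.740.
ε = (dQ/dP)(P/Q) = (-7.740)(14/350.357).
|ε| < 1, so demand is inelastic at this price.

-0.31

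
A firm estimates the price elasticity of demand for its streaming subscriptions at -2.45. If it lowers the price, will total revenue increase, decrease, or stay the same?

|ε| = 2.45 > 1, so demand is elastic. A price cut therefore raises total revenue.

increase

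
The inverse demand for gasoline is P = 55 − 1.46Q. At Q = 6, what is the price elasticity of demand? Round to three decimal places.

At Q = 6, P = 55 − 1.46(6) = 46.24.
dP/dQ = −1.46, so dQ/dP = 1/(−1.46) = -0.685.
ε = (dQ/dP)(P/Q) = (-0.685)(46.24/6).

-5.279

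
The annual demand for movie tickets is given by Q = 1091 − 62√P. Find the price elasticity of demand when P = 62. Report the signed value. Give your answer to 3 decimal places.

At P = 62, Q = 602.812.
dQ/dP = −62/(2√P) = -3.937.
ε = (dQ/dP)(P/Q) = (-3.937)(62/602.812).

-0.405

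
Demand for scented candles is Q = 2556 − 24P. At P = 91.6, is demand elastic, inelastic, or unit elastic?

elastic

Q = 357.600, dQ/dP = -24.
ε = (dQ/dP)(P/Q) ≈ -6.148.
|ε| = 6.15 > 1.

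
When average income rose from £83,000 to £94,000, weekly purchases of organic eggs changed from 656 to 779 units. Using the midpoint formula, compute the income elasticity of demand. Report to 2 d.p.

ΔQ = 123, ΔI = 11000. Midpoints: Ī = 88,500, Q̄ = 717.5.
ε_I = (ΔQ/ΔI)(Ī/Q̄) = (123/11000)(88500/717.5).

1.38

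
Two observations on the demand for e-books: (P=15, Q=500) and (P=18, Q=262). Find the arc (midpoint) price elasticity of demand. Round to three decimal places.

ΔQ = 262 − 500 = -238; ΔP = 18 − 15 = 3.
Midpoints: P̄ = 16.50, Q̄ = 381.0.
ε = (ΔQ/ΔP)(P̄/Q̄) = (-238/3)(16.50/381.0).

-3.436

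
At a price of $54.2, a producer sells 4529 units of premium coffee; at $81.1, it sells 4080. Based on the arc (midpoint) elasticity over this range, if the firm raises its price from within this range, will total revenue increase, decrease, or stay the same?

increase

Arc ε = (-449/26.9)(67.65/4304.5) ≈ -0.262.
|ε| = 0.26 < 1, so demand is inelastic. A price rise therefore raises total revenue.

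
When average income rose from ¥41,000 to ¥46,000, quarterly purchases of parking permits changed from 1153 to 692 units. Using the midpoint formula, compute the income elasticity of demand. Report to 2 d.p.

ΔQ = -461, ΔI = 5000. Midpoints: Ī = 43,500, Q̄ = 922.5.
ε_I = (ΔQ/ΔI)(Ī/Q̄) = (-461/5000)(43500/922.5).
ε_I < 0, so the good is inferior.

-4.35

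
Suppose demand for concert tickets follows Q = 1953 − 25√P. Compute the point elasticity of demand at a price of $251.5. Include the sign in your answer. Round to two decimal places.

-0.13

At P = 251.5, Q = 1556.531.
dQ/dP = −25/(2√P) = -0.788.
ε = (dQ/dP)(P/Q) = (-0.788)(251.5/1556.531).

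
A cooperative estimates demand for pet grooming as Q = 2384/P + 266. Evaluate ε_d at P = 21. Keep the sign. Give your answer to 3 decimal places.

-0.299

At P = 21, Q = 379.524.
dQ/dP = −2384/P² = -5.406.
ε = (dQ/dP)(P/Q) = (-5.406)(21/379.524).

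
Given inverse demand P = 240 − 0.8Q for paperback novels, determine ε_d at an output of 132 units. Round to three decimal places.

-1.273

At Q = 132, P = 240 − 0.8(132) = 134.40.
dP/dQ = −0.8, so dQ/dP = 1/(−0.8) = -1.250.
ε = (dQ/dP)(P/Q) = (-1.250)(134.40/132).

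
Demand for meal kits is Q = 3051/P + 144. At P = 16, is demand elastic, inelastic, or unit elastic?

inelastic

Q = 334.688, dQ/dP = -11.918.
ε = (dQ/dP)(P/Q) ≈ -0.570.
|ε| = 0.57 < 1.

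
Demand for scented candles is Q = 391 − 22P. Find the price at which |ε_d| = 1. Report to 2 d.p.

For linear demand Q = a − bP, ε = −bP/(a − bP). |ε| = 1 when bP = a − bP, i.e. P = a/(2b).
P = 391/(2·22) = 391/44 = 8.8864.

8.89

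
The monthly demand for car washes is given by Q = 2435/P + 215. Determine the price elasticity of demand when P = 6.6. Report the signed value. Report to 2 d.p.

At P = 6.6, Q = 583.939.
dQ/dP = −2435/P² = -55.900.
ε = (dQ/dP)(P/Q) = (-55.900)(6.6/583.939).
|ε| < 1, so demand is inelastic at this price.

-0.63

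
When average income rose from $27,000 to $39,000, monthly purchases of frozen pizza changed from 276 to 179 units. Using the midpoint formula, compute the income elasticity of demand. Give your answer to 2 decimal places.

ΔQ = -97, ΔI = 12000. Midpoints: Ī = 33,000, Q̄ = 227.5.
ε_I = (ΔQ/ΔI)(Ī/Q̄) = (-97/12000)(33000/227.5).

-1.17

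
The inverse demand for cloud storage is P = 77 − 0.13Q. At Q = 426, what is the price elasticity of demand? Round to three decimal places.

-0.390

At Q = 426, P = 77 − 0.13(426) = 21.62.
dP/dQ = −0.13, so dQ/dP = 1/(−0.13) = -7.692.
ε = (dQ/dP)(P/Q) = (-7.692)(21.62/426).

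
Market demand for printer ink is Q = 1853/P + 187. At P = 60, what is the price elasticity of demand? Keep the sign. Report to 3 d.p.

-0.142

At P = 60, Q = 217.883.
dQ/dP = −1853/P² = -0.515.
ε = (dQ/dP)(P/Q) = (-0.515)(60/217.883).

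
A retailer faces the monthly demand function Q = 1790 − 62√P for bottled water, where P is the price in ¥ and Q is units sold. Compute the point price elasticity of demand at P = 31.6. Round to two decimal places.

-0.12

At P = 31.6, Q = 1441.474.
dQ/dP = −62/(2√P) = -5.515.
ε = (dQ/dP)(P/Q) = (-5.515)(31.6/1441.474).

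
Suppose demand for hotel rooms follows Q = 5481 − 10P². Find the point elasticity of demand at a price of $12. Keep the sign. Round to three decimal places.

At P = 12, Q = 4041.
dQ/dP = −20P = -240.
ε = (dQ/dP)(P/Q) = (-240)(12/4041).

-0.713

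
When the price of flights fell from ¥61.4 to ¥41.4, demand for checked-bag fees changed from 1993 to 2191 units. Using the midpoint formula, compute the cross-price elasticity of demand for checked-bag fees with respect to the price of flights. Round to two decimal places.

-0.24

ΔQ_x = 2191 − 1993 = 198; ΔP_y = 41.4 − 61.4 = -20.
Midpoints: P̄_y = 51.40, Q̄_x = 2092.0.
ε_xy = (ΔQ_x/ΔP_y)(P̄_y/Q̄_x) = (198/-20)(51.40/2092.0).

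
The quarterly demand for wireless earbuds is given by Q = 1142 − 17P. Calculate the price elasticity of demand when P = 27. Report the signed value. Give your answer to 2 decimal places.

At P = 27, Q = 683.
dQ/dP = −17.
ε = (dQ/dP)(P/Q) = (-17)(27/683).

-0.67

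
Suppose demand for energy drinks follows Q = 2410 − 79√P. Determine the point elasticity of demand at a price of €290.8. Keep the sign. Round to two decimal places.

-0.63

At P = 290.8, Q = 1062.824.
dQ/dP = −79/(2√P) = -2.316.
ε = (dQ/dP)(P/Q) = (-2.316)(290.8/1062.824).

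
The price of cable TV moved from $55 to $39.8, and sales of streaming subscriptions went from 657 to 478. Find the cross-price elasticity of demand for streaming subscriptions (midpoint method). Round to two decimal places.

0.98

ΔQ_x = 478 − 657 = -179; ΔP_y = 39.8 − 55 = -15.2.
Midpoints: P̄_y = 47.40, Q̄_x = 567.5.
ε_xy = (ΔQ_x/ΔP_y)(P̄_y/Q̄_x) = (-179/-15.2)(47.40/567.5).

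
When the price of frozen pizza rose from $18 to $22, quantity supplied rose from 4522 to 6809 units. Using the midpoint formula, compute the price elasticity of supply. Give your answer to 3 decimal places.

ΔQ = 6809 − 4522 = 2287; ΔP = 22 − 18 = 4.
Midpoints: P̄ = 20.00, Q̄ = 5665.5.
ε_s = (ΔQ/ΔP)(P̄/Q̄) = (2287/4)(20.00/5665.5).

2.018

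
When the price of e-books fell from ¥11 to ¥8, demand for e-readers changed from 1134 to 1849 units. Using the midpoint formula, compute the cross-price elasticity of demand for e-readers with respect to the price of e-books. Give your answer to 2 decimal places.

ΔQ_x = 1849 − 1134 = 715; ΔP_y = 8 − 11 = -3.
Midpoints: P̄_y = 9.50, Q̄_x = 1491.5.
ε_xy = (ΔQ_x/ΔP_y)(P̄_y/Q̄_x) = (715/-3)(9.50/1491.5).
ε_xy < 0, so the goods are complements.

-1.52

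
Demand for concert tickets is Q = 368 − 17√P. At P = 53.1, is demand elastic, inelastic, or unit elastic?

inelastic

Q = 244.121, dQ/dP = -1.166.
ε = (dQ/dP)(P/Q) ≈ -0.254.
|ε| = 0.25 < 1.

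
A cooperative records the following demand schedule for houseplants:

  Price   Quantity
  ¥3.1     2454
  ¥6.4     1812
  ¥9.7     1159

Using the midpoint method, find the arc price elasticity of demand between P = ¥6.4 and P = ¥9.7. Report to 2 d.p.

At P = 6.4, Q = 1812; at P = 9.7, Q = 1159.
ΔQ = -653, ΔP = 3.3. Midpoints: P̄ = 8.05, Q̄ = 1485.5.
ε = (ΔQ/ΔP)(P̄/Q̄) = (-653/3.3)(8.05/1485.5).

-1.07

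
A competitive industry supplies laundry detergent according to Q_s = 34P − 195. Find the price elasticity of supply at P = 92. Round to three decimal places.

At P = 92, Q_s = 2933.
dQ_s/dP = 34.
ε_s = (dQ_s/dP)(P/Q_s) = (34)(92/2933).

1.066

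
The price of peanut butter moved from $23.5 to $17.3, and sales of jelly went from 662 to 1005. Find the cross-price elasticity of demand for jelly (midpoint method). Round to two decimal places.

-1.35

ΔQ_x = 1005 − 662 = 343; ΔP_y = 17.3 − 23.5 = -6.2.
Midpoints: P̄_y = 20.40, Q̄_x = 833.5.
ε_xy = (ΔQ_x/ΔP_y)(P̄_y/Q̄_x) = (343/-6.2)(20.40/833.5).
ε_xy < 0, so the goods are complements.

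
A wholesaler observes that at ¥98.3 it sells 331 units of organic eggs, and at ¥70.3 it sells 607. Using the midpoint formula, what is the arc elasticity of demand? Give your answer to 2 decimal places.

ΔQ = 607 − 331 = 276; ΔP = 70.3 − 98.3 = -28.
Midpoints: P̄ = 84.30, Q̄ = 469.0.
ε = (ΔQ/ΔP)(P̄/Q̄) = (276/-28)(84.30/469.0).

-1.77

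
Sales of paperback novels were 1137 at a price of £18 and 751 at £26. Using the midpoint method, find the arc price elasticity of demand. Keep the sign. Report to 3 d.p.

-1.124

ΔQ = 751 − 1137 = -386; ΔP = 26 − 18 = 8.
Midpoints: P̄ = 22.00, Q̄ = 944.0.
ε = (ΔQ/ΔP)(P̄/Q̄) = (-386/8)(22.00/944.0).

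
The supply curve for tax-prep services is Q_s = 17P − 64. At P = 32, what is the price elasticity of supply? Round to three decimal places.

At P = 32, Q_s = 480.
dQ_s/dP = 17.
ε_s = (dQ_s/dP)(P/Q_s) = (17)(32/480).

1.133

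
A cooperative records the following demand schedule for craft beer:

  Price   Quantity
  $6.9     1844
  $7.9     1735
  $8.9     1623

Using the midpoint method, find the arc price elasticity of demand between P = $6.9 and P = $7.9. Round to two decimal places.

At P = 6.9, Q = 1844; at P = 7.9, Q = 1735.
ΔQ = -109, ΔP = 1.0. Midpoints: P̄ = 7.40, Q̄ = 1789.5.
ε = (ΔQ/ΔP)(P̄/Q̄) = (-109/1.0)(7.40/1789.5).

-0.45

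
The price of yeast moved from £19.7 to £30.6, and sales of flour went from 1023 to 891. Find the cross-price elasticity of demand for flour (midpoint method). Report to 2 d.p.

ΔQ_x = 891 − 1023 = -132; ΔP_y = 30.6 − 19.7 = 10.9.
Midpoints: P̄_y = 25.15, Q̄_x = 957.0.
ε_xy = (ΔQ_x/ΔP_y)(P̄_y/Q̄_x) = (-132/10.9)(25.15/957.0).

-0.32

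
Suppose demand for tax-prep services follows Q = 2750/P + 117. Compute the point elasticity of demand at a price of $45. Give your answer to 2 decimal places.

-0.34

At P = 45, Q = 178.111.
dQ/dP = −2750/P² = -1.358.
ε = (dQ/dP)(P/Q) = (-1.358)(45/178.111).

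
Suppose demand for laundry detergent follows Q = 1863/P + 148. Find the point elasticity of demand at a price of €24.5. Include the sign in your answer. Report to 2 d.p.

At P = 24.5, Q = 224.041.
dQ/dP = −1863/P² = -3.104.
ε = (dQ/dP)(P/Q) = (-3.104)(24.5/224.041).

-0.34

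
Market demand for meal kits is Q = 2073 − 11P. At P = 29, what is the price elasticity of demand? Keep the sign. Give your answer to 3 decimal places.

At P = 29, Q = 1754.
dQ/dP = −11.
ε = (dQ/dP)(P/Q) = (-11)(29/1754).
|ε| < 1, so demand is inelastic at this price.

-0.182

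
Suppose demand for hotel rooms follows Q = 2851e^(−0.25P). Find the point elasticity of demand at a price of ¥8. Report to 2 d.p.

-2.00

At P = 8, Q = 385.841.
dQ/dP = −0.25·2851e^(−0.25P) = −0.25Q = -96.460.
ε = (dQ/dP)(P/Q) = (-96.460)(8/385.841).
|ε| > 1, so demand is elastic at this price.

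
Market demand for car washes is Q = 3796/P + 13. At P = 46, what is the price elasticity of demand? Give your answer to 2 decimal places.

At P = 46, Q = 95.522.
dQ/dP = −3796/P² = -1.794.
ε = (dQ/dP)(P/Q) = (-1.794)(46/95.522).

-0.86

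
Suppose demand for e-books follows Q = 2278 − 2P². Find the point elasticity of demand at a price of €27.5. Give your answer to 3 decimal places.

At P = 27.5, Q = 765.500.
dQ/dP = −4P = -110.
ε = (dQ/dP)(P/Q) = (-110)(27.5/765.500).

-3.952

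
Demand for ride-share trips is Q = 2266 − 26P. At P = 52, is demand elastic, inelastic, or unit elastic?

Q = 914, dQ/dP = -26.
ε = (dQ/dP)(P/Q) ≈ -1.479.
|ε| = 1.48 > 1.

elastic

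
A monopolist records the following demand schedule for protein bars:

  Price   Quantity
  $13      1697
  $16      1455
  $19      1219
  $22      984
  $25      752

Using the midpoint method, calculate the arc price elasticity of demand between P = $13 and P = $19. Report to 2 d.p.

At P = 13, Q = 1697; at P = 19, Q = 1219.
ΔQ = -478, ΔP = 6. Midpoints: P̄ = 16.00, Q̄ = 1458.0.
ε = (ΔQ/ΔP)(P̄/Q̄) = (-478/6)(16.00/1458.0).

-0.87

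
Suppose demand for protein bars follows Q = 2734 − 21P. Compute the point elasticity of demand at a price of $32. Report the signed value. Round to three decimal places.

-0.326

At P = 32, Q = 2062.
dQ/dP = −21.
ε = (dQ/dP)(P/Q) = (-21)(32/2062).
|ε| < 1, so demand is inelastic at this price.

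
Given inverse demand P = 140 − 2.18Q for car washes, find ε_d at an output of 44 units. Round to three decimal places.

At Q = 44, P = 140 − 2.18(44) = 44.08.
dP/dQ = −2.18, so dQ/dP = 1/(−2.18) = -0.459.
ε = (dQ/dP)(P/Q) = (-0.459)(44.08/44).

-0.460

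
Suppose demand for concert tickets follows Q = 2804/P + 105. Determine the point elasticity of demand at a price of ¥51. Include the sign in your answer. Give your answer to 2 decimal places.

-0.34

At P = 51, Q = 159.980.
dQ/dP = −2804/P² = -1.078.
ε = (dQ/dP)(P/Q) = (-1.078)(51/159.980).
|ε| < 1, so demand is inelastic at this price.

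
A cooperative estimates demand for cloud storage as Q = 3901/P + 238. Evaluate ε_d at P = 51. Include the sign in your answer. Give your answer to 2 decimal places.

-0.24

At P = 51, Q = 314.490.
dQ/dP = −3901/P² = -1.500.
ε = (dQ/dP)(P/Q) = (-1.500)(51/314.490).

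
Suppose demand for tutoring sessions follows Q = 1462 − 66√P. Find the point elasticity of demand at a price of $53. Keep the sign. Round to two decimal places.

At P = 53, Q = 981.513.
dQ/dP = −66/(2√P) = -4.533.
ε = (dQ/dP)(P/Q) = (-4.533)(53/981.513).

-0.24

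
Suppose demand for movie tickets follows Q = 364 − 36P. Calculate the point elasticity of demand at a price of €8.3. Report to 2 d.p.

-4.58

At P = 8.3, Q = 65.200.
dQ/dP = −36.
ε = (dQ/dP)(P/Q) = (-36)(8.3/65.200).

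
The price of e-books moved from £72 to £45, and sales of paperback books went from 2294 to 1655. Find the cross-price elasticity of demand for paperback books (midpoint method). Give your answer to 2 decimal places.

ΔQ_x = 1655 − 2294 = -639; ΔP_y = 45 − 72 = -27.
Midpoints: P̄_y = 58.50, Q̄_x = 1974.5.
ε_xy = (ΔQ_x/ΔP_y)(P̄_y/Q̄_x) = (-639/-27)(58.50/1974.5).

0.70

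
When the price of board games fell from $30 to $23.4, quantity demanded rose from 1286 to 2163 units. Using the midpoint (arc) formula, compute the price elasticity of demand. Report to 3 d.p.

-2.057

ΔQ = 2163 − 1286 = 877; ΔP = 23.4 − 30 = -6.6.
Midpoints: P̄ = 26.70, Q̄ = 1724.5.
ε = (ΔQ/ΔP)(P̄/Q̄) = (877/-6.6)(26.70/1724.5).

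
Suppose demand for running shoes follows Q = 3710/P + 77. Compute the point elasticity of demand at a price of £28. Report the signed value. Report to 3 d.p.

-0.632

At P = 28, Q = 209.500.
dQ/dP = −3710/P² = -4.732.
ε = (dQ/dP)(P/Q) = (-4.732)(28/209.500).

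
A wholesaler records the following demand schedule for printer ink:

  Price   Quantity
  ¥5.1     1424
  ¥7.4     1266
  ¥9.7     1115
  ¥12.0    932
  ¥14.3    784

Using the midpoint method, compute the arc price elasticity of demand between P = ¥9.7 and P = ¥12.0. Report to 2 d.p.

At P = 9.7, Q = 1115; at P = 12.0, Q = 932.
ΔQ = -183, ΔP = 2.3. Midpoints: P̄ = 10.85, Q̄ = 1023.5.
ε = (ΔQ/ΔP)(P̄/Q̄) = (-183/2.3)(10.85/1023.5).

-0.84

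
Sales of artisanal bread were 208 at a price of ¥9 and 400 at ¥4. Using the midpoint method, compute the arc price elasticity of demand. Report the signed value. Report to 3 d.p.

ΔQ = 400 − 208 = 192; ΔP = 4 − 9 = -5.
Midpoints: P̄ = 6.50, Q̄ = 304.0.
ε = (ΔQ/ΔP)(P̄/Q̄) = (192/-5)(6.50/304.0).

-0.821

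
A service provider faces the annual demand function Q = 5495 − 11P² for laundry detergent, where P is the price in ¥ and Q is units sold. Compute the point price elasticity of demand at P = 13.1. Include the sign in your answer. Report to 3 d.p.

-1.047

At P = 13.1, Q = 3607.290.
dQ/dP = −22P = -288.200.
ε = (dQ/dP)(P/Q) = (-288.200)(13.1/3607.290).
|ε| > 1, so demand is elastic at this price.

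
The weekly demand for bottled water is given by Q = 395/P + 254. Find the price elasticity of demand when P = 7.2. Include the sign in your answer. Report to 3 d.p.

-0.178

At P = 7.2, Q = 308.861.
dQ/dP = −395/P² = -7.620.
ε = (dQ/dP)(P/Q) = (-7.620)(7.2/308.861).
|ε| < 1, so demand is inelastic at this price.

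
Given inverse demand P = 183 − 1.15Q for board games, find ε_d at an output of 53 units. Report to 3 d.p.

At Q = 53, P = 183 − 1.15(53) = 122.05.
dP/dQ = −1.15, so dQ/dP = 1/(−1.15) = -0.870.
ε = (dQ/dP)(P/Q) = (-0.870)(122.05/53).

-2.002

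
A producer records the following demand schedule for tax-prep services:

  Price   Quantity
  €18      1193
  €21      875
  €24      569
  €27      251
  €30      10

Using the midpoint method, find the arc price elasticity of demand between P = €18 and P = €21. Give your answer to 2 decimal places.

-2.00

At P = 18, Q = 1193; at P = 21, Q = 875.
ΔQ = -318, ΔP = 3. Midpoints: P̄ = 19.50, Q̄ = 1034.0.
ε = (ΔQ/ΔP)(P̄/Q̄) = (-318/3)(19.50/1034.0).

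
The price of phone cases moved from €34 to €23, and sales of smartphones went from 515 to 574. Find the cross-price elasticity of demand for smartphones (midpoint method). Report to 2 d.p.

-0.28

ΔQ_x = 574 − 515 = 59; ΔP_y = 23 − 34 = -11.
Midpoints: P̄_y = 28.50, Q̄_x = 544.5.
ε_xy = (ΔQ_x/ΔP_y)(P̄_y/Q̄_x) = (59/-11)(28.50/544.5).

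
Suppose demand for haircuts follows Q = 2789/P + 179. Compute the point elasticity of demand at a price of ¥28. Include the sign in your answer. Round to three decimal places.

At P = 28, Q = 278.607.
dQ/dP = −2789/P² = -3.557.
ε = (dQ/dP)(P/Q) = (-3.557)(28/278.607).

-0.358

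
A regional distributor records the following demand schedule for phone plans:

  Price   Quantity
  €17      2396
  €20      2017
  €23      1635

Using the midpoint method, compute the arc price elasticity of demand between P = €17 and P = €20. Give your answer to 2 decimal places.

At P = 17, Q = 2396; at P = 20, Q = 2017.
ΔQ = -379, ΔP = 3. Midpoints: P̄ = 18.50, Q̄ = 2206.5.
ε = (ΔQ/ΔP)(P̄/Q̄) = (-379/3)(18.50/2206.5).

-1.06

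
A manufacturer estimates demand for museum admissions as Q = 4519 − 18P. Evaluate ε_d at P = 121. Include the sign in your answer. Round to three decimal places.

-0.930

At P = 121, Q = 2341.
dQ/dP = −18.
ε = (dQ/dP)(P/Q) = (-18)(121/2341).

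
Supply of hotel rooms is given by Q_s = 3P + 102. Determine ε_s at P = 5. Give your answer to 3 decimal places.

0.128

At P = 5, Q_s = 117.
dQ_s/dP = 3.
ε_s = (dQ_s/dP)(P/Q_s) = (3)(5/117).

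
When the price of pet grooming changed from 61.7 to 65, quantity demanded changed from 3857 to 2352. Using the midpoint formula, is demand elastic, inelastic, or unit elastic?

elastic

Arc ε ≈ -9.306.
|ε| = 9.31 > 1.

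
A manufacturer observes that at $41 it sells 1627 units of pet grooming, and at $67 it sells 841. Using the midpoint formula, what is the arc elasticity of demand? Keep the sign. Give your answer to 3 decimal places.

ΔQ = 841 − 1627 = -786; ΔP = 67 − 41 = 26.
Midpoints: P̄ = 54.00, Q̄ = 1234.0.
ε = (ΔQ/ΔP)(P̄/Q̄) = (-786/26)(54.00/1234.0).

-1.323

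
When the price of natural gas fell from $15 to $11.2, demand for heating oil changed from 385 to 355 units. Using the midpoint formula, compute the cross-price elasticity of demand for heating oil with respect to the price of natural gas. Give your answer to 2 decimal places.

0.28

ΔQ_x = 355 − 385 = -30; ΔP_y = 11.2 − 15 = -3.8.
Midpoints: P̄_y = 13.10, Q̄_x = 370.0.
ε_xy = (ΔQ_x/ΔP_y)(P̄_y/Q̄_x) = (-30/-3.8)(13.10/370.0).
ε_xy > 0, so the goods are substitutes.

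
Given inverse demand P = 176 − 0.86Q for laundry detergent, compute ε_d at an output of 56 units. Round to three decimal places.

At Q = 56, P = 176 − 0.86(56) = 127.84.
dP/dQ = −0.86, so dQ/dP = 1/(−0.86) = -1.163.
ε = (dQ/dP)(P/Q) = (-1.163)(127.84/56).

-2.654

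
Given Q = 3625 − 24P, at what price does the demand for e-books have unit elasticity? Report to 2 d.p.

For linear demand Q = a − bP, ε = −bP/(a − bP). |ε| = 1 when bP = a − bP, i.e. P = a/(2b).
P = 3625/(2·24) = 3625/48 = 75.5208.

75.52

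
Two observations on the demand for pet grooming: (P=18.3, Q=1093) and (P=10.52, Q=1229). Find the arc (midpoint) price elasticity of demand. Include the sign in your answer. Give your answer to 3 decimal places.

-0.217

ΔQ = 1229 − 1093 = 136; ΔP = 10.52 − 18.3 = -7.78.
Midpoints: P̄ = 14.41, Q̄ = 1161.0.
ε = (ΔQ/ΔP)(P̄/Q̄) = (136/-7.78)(14.41/1161.0).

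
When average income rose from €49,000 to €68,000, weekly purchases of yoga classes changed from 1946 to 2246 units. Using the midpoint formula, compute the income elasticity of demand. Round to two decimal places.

ΔQ = 300, ΔI = 19000. Midpoints: Ī = 58,500, Q̄ = 2096.0.
ε_I = (ΔQ/ΔI)(Ī/Q̄) = (300/19000)(58500/2096.0).

0.44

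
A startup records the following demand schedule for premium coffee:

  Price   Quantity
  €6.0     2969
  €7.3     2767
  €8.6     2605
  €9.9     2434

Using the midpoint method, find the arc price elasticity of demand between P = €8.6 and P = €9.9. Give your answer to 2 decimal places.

-0.48

At P = 8.6, Q = 2605; at P = 9.9, Q = 2434.
ΔQ = -171, ΔP = 1.3. Midpoints: P̄ = 9.25, Q̄ = 2519.5.
ε = (ΔQ/ΔP)(P̄/Q̄) = (-171/1.3)(9.25/2519.5).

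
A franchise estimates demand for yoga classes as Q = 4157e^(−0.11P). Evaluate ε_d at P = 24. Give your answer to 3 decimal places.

-2.640

At P = 24, Q = 296.649.
dQ/dP = −0.11·4157e^(−0.11P) = −0.11Q = -32.631.
ε = (dQ/dP)(P/Q) = (-32.631)(24/296.649).
|ε| > 1, so demand is elastic at this price.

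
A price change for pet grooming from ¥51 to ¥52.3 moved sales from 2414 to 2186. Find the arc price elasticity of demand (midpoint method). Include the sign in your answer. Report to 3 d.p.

ΔQ = 2186 − 2414 = -228; ΔP = 52.3 − 51 = 1.3.
Midpoints: P̄ = 51.65, Q̄ = 2300.0.
ε = (ΔQ/ΔP)(P̄/Q̄) = (-228/1.3)(51.65/2300.0).

-3.939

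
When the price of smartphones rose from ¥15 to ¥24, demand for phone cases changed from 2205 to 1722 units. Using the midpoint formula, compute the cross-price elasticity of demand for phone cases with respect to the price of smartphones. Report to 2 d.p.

-0.53

ΔQ_x = 1722 − 2205 = -483; ΔP_y = 24 − 15 = 9.
Midpoints: P̄_y = 19.50, Q̄_x = 1963.5.
ε_xy = (ΔQ_x/ΔP_y)(P̄_y/Q̄_x) = (-483/9)(19.50/1963.5).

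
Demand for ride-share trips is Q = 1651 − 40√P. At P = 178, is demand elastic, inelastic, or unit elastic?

inelastic

Q = 1117.333, dQ/dP = -1.499.
ε = (dQ/dP)(P/Q) ≈ -0.239.
|ε| = 0.24 < 1.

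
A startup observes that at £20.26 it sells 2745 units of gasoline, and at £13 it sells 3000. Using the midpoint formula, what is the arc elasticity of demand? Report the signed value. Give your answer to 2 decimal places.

-0.20

ΔQ = 3000 − 2745 = 255; ΔP = 13 − 20.26 = -7.26.
Midpoints: P̄ = 16.63, Q̄ = 2872.5.
ε = (ΔQ/ΔP)(P̄/Q̄) = (255/-7.26)(16.63/2872.5).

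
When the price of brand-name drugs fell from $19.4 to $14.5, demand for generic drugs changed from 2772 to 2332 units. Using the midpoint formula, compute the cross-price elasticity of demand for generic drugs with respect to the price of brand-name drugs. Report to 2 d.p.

ΔQ_x = 2332 − 2772 = -440; ΔP_y = 14.5 − 19.4 = -4.9.
Midpoints: P̄_y = 16.95, Q̄_x = 2552.0.
ε_xy = (ΔQ_x/ΔP_y)(P̄_y/Q̄_x) = (-440/-4.9)(16.95/2552.0).
ε_xy > 0, so the goods are substitutes.

0.60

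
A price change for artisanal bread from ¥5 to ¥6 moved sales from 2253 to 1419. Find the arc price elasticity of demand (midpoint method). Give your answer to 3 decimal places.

ΔQ = 1419 − 2253 = -834; ΔP = 6 − 5 = 1.
Midpoints: P̄ = 5.50, Q̄ = 1836.0.
ε = (ΔQ/ΔP)(P̄/Q̄) = (-834/1)(5.50/1836.0).

-2.498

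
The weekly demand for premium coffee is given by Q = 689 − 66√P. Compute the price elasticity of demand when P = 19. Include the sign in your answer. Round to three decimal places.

At P = 19, Q = 401.313.
dQ/dP = −66/(2√P) = -7.571.
ε = (dQ/dP)(P/Q) = (-7.571)(19/401.313).
|ε| < 1, so demand is inelastic at this price.

-0.358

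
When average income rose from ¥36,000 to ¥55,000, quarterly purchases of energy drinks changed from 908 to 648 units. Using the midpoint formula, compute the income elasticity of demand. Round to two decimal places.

ΔQ = -260, ΔI = 19000. Midpoints: Ī = 45,500, Q̄ = 778.0.
ε_I = (ΔQ/ΔI)(Ī/Q̄) = (-260/19000)(45500/778.0).
ε_I < 0, so the good is inferior.

-0.80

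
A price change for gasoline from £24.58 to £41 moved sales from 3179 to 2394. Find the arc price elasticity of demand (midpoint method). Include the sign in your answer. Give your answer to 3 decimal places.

-0.563

ΔQ = 2394 − 3179 = -785; ΔP = 41 − 24.58 = 16.42.
Midpoints: P̄ = 32.79, Q̄ = 2786.5.
ε = (ΔQ/ΔP)(P̄/Q̄) = (-785/16.42)(32.79/2786.5).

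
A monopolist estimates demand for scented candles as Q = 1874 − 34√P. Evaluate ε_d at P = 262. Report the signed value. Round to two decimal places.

-0.21

At P = 262, Q = 1323.662.
dQ/dP = −34/(2√P) = -1.050.
ε = (dQ/dP)(P/Q) = (-1.050)(262/1323.662).
|ε| < 1, so demand is inelastic at this price.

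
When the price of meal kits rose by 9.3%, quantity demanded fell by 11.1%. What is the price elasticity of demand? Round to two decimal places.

-1.19

ε = %ΔQ / %ΔP = (-11.1)/(9.3) = -1.194.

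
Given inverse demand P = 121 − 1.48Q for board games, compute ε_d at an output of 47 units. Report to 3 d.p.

At Q = 47, P = 121 − 1.48(47) = 51.44.
dP/dQ = −1.48, so dQ/dP = 1/(−1.48) = -0.676.
ε = (dQ/dP)(P/Q) = (-0.676)(51.44/47).

-0.740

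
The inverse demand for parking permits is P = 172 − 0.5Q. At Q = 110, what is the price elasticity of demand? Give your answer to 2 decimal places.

At Q = 110, P = 172 − 0.5(110) = 117.00.
dP/dQ = −0.5, so dQ/dP = 1/(−0.5) = -2.000.
ε = (dQ/dP)(P/Q) = (-2.000)(117.00/110).

-2.13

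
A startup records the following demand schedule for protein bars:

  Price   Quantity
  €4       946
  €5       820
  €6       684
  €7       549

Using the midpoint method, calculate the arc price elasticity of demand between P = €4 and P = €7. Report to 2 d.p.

At P = 4, Q = 946; at P = 7, Q = 549.
ΔQ = -397, ΔP = 3. Midpoints: P̄ = 5.50, Q̄ = 747.5.
ε = (ΔQ/ΔP)(P̄/Q̄) = (-397/3)(5.50/747.5).

-0.97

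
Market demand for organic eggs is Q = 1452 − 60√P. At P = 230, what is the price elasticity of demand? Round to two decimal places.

At P = 230, Q = 542.055.
dQ/dP = −60/(2√P) = -1.978.
ε = (dQ/dP)(P/Q) = (-1.978)(230/542.055).
|ε| < 1, so demand is inelastic at this price.

-0.84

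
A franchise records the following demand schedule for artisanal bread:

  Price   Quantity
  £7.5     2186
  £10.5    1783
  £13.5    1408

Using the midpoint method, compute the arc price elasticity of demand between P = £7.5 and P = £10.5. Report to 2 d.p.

-0.61

At P = 7.5, Q = 2186; at P = 10.5, Q = 1783.
ΔQ = -403, ΔP = 3.0. Midpoints: P̄ = 9.00, Q̄ = 1984.5.
ε = (ΔQ/ΔP)(P̄/Q̄) = (-403/3.0)(9.00/1984.5).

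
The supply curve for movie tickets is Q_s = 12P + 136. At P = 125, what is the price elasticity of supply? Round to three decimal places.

At P = 125, Q_s = 1636.
dQ_s/dP = 12.
ε_s = (dQ_s/dP)(P/Q_s) = (12)(125/1636).

0.917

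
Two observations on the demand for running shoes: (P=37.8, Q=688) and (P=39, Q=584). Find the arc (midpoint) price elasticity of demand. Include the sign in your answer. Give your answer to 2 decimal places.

ΔQ = 584 − 688 = -104; ΔP = 39 − 37.8 = 1.2.
Midpoints: P̄ = 38.40, Q̄ = 636.0.
ε = (ΔQ/ΔP)(P̄/Q̄) = (-104/1.2)(38.40/636.0).

-5.23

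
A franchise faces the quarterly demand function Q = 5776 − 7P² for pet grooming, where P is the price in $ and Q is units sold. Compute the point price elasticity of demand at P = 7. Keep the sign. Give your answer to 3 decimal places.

-0.126

At P = 7, Q = 5433.
dQ/dP = −14P = -98.
ε = (dQ/dP)(P/Q) = (-98)(7/5433).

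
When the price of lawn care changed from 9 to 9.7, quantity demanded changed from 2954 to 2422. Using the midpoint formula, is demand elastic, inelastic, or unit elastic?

Arc ε ≈ -2.644.
|ε| = 2.64 > 1.

elastic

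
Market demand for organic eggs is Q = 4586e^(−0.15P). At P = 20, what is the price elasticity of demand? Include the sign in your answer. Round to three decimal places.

-3.000

At P = 20, Q = 228.323.
dQ/dP = −0.15·4586e^(−0.15P) = −0.15Q = -34.249.
ε = (dQ/dP)(P/Q) = (-34.249)(20/228.323).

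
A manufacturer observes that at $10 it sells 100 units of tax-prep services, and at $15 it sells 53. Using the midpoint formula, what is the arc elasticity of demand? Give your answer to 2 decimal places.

ΔQ = 53 − 100 = -47; ΔP = 15 − 10 = 5.
Midpoints: P̄ = 12.50, Q̄ = 76.5.
ε = (ΔQ/ΔP)(P̄/Q̄) = (-47/5)(12.50/76.5).

-1.54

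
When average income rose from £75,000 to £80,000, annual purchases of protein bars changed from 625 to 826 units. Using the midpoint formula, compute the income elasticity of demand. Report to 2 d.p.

4.29

ΔQ = 201, ΔI = 5000. Midpoints: Ī = 77,500, Q̄ = 725.5.
ε_I = (ΔQ/ΔI)(Ī/Q̄) = (201/5000)(77500/725.5).
ε_I > 0, so the good is normal.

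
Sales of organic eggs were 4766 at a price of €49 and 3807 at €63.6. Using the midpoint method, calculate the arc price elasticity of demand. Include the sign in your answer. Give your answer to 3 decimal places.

-0.863

ΔQ = 3807 − 4766 = -959; ΔP = 63.6 − 49 = 14.6.
Midpoints: P̄ = 56.30, Q̄ = 4286.5.
ε = (ΔQ/ΔP)(P̄/Q̄) = (-959/14.6)(56.30/4286.5).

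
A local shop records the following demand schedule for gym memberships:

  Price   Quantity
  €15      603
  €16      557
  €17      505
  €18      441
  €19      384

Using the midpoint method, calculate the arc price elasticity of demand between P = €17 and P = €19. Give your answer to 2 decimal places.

-2.45

At P = 17, Q = 505; at P = 19, Q = 384.
ΔQ = -121, ΔP = 2. Midpoints: P̄ = 18.00, Q̄ = 444.5.
ε = (ΔQ/ΔP)(P̄/Q̄) = (-121/2)(18.00/444.5).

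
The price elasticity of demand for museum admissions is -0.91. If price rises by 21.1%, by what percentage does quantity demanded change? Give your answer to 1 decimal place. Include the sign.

%ΔQ ≈ ε × %ΔP = (-0.91)(21.1%) = -19.20%.

-19.2%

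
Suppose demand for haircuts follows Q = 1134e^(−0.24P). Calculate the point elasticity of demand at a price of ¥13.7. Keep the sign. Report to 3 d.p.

-3.288

At P = 13.7, Q = 42.330.
dQ/dP = −0.24·1134e^(−0.24P) = −0.24Q = -10.159.
ε = (dQ/dP)(P/Q) = (-10.159)(13.7/42.330).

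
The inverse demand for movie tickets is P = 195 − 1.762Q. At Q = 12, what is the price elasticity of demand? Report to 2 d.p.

-8.22

At Q = 12, P = 195 − 1.762(12) = 173.86.
dP/dQ = −1.762, so dQ/dP = 1/(−1.762) = -0.568.
ε = (dQ/dP)(P/Q) = (-0.568)(173.86/12).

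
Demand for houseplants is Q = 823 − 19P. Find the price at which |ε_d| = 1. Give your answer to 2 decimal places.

For linear demand Q = a − bP, ε = −bP/(a − bP). |ε| = 1 when bP = a − bP, i.e. P = a/(2b).
P = 823/(2·19) = 823/38 = 21.6579.

21.66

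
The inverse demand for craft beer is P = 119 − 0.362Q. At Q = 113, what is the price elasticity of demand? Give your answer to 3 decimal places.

At Q = 113, P = 119 − 0.362(113) = 78.09.
dP/dQ = −0.362, so dQ/dP = 1/(−0.362) = -2.762.
ε = (dQ/dP)(P/Q) = (-2.762)(78.09/113).

-1.909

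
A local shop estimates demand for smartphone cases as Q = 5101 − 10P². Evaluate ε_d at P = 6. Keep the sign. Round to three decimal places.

-0.152

At P = 6, Q = 4741.
dQ/dP = −20P = -120.
ε = (dQ/dP)(P/Q) = (-120)(6/4741).
|ε| < 1, so demand is inelastic at this price.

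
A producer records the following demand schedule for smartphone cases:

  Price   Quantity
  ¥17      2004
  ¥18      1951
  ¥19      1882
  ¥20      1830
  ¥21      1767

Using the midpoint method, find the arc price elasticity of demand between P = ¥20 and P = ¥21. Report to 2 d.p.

At P = 20, Q = 1830; at P = 21, Q = 1767.
ΔQ = -63, ΔP = 1. Midpoints: P̄ = 20.50, Q̄ = 1798.5.
ε = (ΔQ/ΔP)(P̄/Q̄) = (-63/1)(20.50/1798.5).

-0.72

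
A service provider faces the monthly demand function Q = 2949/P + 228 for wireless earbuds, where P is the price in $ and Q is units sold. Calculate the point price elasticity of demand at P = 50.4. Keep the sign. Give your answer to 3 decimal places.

At P = 50.4, Q = 286.512.
dQ/dP = −2949/P² = -1.161.
ε = (dQ/dP)(P/Q) = (-1.161)(50.4/286.512).

-0.204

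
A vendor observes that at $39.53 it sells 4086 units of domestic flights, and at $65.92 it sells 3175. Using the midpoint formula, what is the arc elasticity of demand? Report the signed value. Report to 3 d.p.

-0.501

ΔQ = 3175 − 4086 = -911; ΔP = 65.92 − 39.53 = 26.39.
Midpoints: P̄ = 52.73, Q̄ = 3630.5.
ε = (ΔQ/ΔP)(P̄/Q̄) = (-911/26.39)(52.73/3630.5).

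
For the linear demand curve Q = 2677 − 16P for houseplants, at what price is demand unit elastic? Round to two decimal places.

For linear demand Q = a − bP, ε = −bP/(a − bP). |ε| = 1 when bP = a − bP, i.e. P = a/(2b).
P = 2677/(2·16) = 2677/32 = 83.6562.

83.66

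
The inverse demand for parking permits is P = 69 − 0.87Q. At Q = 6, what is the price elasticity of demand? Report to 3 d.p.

-12.218

At Q = 6, P = 69 − 0.87(6) = 63.78.
dP/dQ = −0.87, so dQ/dP = 1/(−0.87) = -1.149.
ε = (dQ/dP)(P/Q) = (-1.149)(63.78/6).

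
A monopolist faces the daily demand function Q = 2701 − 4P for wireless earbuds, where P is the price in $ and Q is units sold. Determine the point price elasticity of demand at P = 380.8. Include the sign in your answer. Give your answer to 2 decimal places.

At P = 380.8, Q = 1177.800.
dQ/dP = −4.
ε = (dQ/dP)(P/Q) = (-4)(380.8/1177.800).

-1.29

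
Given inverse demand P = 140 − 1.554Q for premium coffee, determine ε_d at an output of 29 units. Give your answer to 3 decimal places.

-2.107

At Q = 29, P = 140 − 1.554(29) = 94.93.
dP/dQ = −1.554, so dQ/dP = 1/(−1.554) = -0.644.
ε = (dQ/dP)(P/Q) = (-0.644)(94.93/29).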